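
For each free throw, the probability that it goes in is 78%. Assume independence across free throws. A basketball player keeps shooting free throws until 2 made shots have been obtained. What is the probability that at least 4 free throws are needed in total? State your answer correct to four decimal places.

Needing more than 3 free throws ⇔ fewer than 2 successes in the first 3. With X ~ Binomial(3, 0.78), P(Y > 3) = P(X ≤ 1).
  k=0: C(3,0)·0.78^0·0.22^3 = 0.010648
  k=1: C(3,1)·0.78^1·0.22^2 = 0.113256
P(X ≤ 1) = 0.123904

0.1239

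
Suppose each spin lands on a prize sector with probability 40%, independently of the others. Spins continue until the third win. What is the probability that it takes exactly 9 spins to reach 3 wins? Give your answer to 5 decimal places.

Y = trial on which the third success occurs; negative binomial, r=3, p=0.40.
P(Y=9) = C(8,2) · p^3 · (1−p)^6
= 28 · 0.064 · 0.046656 = 0.0836076

0.08361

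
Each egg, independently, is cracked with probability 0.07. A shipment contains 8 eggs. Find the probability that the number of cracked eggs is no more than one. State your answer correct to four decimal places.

0.8965

X ~ Binomial(8, 0.07); P(X ≤ 1) = Σ C(8,k) p^k (1−p)^(8−k) over k:
  k=0: C(8,0)·0.07^0·0.93^8 = 0.559582
  k=1: C(8,1)·0.07^1·0.93^7 = 0.336952
Total = 0.896534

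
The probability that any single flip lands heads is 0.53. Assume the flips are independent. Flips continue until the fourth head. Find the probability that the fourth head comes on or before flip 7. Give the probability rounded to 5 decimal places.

Finishing within 7 flips ⇔ at least 4 successes in the first 7. With X ~ Binomial(7, 0.53), P(Y ≤ 7) = 1 − P(X ≤ 3).
  k=0: C(7,0)·0.53^0·0.47^7 = 0.0050662
  k=1: C(7,1)·0.53^1·0.47^6 = 0.0399909
  k=2: C(7,2)·0.53^2·0.47^5 = 0.1352883
  k=3: C(7,3)·0.53^3·0.47^4 = 0.2542653
1 − 0.4346107 = 0.5653893

0.56539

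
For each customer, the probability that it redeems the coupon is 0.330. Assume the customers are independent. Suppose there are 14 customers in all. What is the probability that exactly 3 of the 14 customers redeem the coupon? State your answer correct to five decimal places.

X ~ Binomial(n=14, p=0.33).
P(X=3) = C(14,3) · p^3 · (1−p)^11
= 364 · 0.035937 · 0.012213 = 0.1597593

0.15976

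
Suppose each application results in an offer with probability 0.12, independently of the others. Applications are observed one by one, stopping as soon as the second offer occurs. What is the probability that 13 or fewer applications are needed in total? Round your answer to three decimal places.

0.474

Finishing within 13 applications ⇔ at least 2 successes in the first 13. With X ~ Binomial(13, 0.12), P(Y ≤ 13) = 1 − P(X ≤ 1).
  k=0: C(13,0)·0.12^0·0.88^13 = 0.18979
  k=1: C(13,1)·0.12^1·0.88^12 = 0.33645
1 − 0.52624 = 0.47376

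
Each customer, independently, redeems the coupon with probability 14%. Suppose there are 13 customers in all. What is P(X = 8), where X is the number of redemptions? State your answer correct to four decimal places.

X ~ Binomial(n=13, p=0.14).
P(X=8) = C(13,8) · p^8 · (1−p)^5
= 1287 · 1.4758e-07 · 0.47043 = 0.000089

0.0001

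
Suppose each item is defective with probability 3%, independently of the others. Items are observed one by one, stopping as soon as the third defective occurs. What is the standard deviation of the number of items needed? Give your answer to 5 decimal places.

Y = total items until the third success; negative binomial with r=3, p=0.03.
SD(Y) = √[r(1−p)/p²] = √(3233.3333333) = 56.8624070

56.86241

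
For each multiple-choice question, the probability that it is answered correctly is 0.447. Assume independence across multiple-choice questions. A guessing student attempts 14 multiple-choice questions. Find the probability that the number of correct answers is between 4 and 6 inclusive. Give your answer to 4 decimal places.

X ~ Binomial(14, 0.447); P(4 ≤ X ≤ 6) = Σ C(14,k) p^k (1−p)^(14−k) over k:
  k=4: C(14,4)·0.447^4·0.553^10 = 0.106885
  k=5: C(14,5)·0.447^5·0.553^9 = 0.172794
  k=6: C(14,6)·0.447^6·0.553^8 = 0.209508
Total = 0.489187

0.4892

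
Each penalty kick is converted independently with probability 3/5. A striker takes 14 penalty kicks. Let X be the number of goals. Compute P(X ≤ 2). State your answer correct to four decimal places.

X ~ Binomial(14, 0.60); P(X ≤ 2) = Σ C(14,k) p^k (1−p)^(14−k) over k:
  k=0: C(14,0)·0.60^0·0.40^14 = 0.000003
  k=1: C(14,1)·0.60^1·0.40^13 = 0.000056
  k=2: C(14,2)·0.60^2·0.40^12 = 0.000550
Total = 0.000609

0.0006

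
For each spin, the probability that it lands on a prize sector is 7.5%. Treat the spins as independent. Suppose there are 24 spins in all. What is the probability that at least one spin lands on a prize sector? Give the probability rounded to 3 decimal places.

0.846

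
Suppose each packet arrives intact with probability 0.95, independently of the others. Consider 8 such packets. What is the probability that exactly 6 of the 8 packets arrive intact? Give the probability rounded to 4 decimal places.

0.0515

X ~ Binomial(n=8, p=0.95).
P(X=6) = C(8,6) · p^6 · (1−p)^2
= 28 · 0.73509 · 0.0025 = 0.051456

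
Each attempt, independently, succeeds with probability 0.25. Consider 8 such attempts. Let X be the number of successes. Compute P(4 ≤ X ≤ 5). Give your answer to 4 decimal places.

0.1096

X ~ Binomial(8, 0.25); P(4 ≤ X ≤ 5) = Σ C(8,k) p^k (1−p)^(8−k) over k:
  k=4: C(8,4)·0.25^4·0.75^4 = 0.086517
  k=5: C(8,5)·0.25^5·0.75^3 = 0.023071
Total = 0.109589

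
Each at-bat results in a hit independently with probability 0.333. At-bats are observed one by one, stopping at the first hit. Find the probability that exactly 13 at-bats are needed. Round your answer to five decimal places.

0.00258

Geometric (trials to first success), p = 0.333.
P(Y = 13) = (1−p)^12 · p = 0.0077537 · 0.333 = 0.0025820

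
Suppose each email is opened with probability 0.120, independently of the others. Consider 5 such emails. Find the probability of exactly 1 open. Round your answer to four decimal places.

0.3598

X ~ Binomial(n=5, p=0.12).
P(X=1) = C(5,1) · p^1 · (1−p)^4
= 5 · 0.12 · 0.5997 = 0.359817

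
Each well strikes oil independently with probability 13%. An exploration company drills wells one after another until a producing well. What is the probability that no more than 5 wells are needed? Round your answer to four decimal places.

Y = number of wells to the first success; geometric, p = 0.13.
P(Y ≤ 5) = 1 − (1−p)^5 = 1 − 0.498421 = 0.501579

0.5016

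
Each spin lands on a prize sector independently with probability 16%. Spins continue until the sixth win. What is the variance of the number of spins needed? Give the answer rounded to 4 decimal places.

196.8750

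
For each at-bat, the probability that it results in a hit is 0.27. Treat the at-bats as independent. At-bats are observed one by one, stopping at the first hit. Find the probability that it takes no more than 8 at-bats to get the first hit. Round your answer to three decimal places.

Y = number of at-bats to the first success; geometric, p = 0.27.
P(Y ≤ 8) = 1 − (1−p)^8 = 1 − 0.08065 = 0.91935

0.919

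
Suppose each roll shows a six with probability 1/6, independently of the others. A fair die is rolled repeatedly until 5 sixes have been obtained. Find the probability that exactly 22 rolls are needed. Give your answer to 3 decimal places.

Y = trial on which the fifth success occurs; negative binomial, r=5, p=0.166667.
P(Y=22) = C(21,4) · p^5 · (1−p)^17
= 5985 · 0.0001286 · 0.045073 = 0.03469

0.035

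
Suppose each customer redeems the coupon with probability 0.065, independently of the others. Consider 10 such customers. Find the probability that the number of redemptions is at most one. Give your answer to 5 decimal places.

X ~ Binomial(10, 0.065); P(X ≤ 1) = Σ C(10,k) p^k (1−p)^(10−k) over k:
  k=0: C(10,0)·0.065^0·0.935^10 = 0.5106415
  k=1: C(10,1)·0.065^1·0.935^9 = 0.3549914
Total = 0.8656329

0.86563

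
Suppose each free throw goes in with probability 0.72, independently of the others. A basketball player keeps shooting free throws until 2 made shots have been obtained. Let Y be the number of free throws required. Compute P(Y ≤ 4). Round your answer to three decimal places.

Finishing within 4 free throws ⇔ at least 2 successes in the first 4. With X ~ Binomial(4, 0.72), P(Y ≤ 4) = 1 − P(X ≤ 1).
  k=0: C(4,0)·0.72^0·0.28^4 = 0.00615
  k=1: C(4,1)·0.72^1·0.28^3 = 0.06322
1 − 0.06937 = 0.93063

0.931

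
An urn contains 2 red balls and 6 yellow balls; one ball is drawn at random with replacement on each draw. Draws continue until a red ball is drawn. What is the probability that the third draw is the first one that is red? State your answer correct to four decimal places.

Geometric (trials to first success), p = 0.25.
P(Y = 3) = (1−p)^2 · p = 0.5625 · 0.25 = 0.140625

0.1406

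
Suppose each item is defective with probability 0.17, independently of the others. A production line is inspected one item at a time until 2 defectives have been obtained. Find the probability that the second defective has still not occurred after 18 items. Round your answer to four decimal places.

Needing more than 18 items ⇔ fewer than 2 successes in the first 18. With X ~ Binomial(18, 0.17), P(Y > 18) = P(X ≤ 1).
  k=0: C(18,0)·0.17^0·0.83^18 = 0.034947
  k=1: C(18,1)·0.17^1·0.83^17 = 0.128839
P(X ≤ 1) = 0.163786

0.1638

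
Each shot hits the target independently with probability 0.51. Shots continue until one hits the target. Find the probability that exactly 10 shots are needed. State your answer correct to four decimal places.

0.0008

Geometric (trials to first success), p = 0.51.
P(Y = 10) = (1−p)^9 · p = 0.0016284 · 0.51 = 0.000830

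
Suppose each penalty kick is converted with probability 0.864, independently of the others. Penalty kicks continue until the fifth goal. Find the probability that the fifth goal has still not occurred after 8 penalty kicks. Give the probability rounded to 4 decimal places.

Needing more than 8 penalty kicks ⇔ fewer than 5 successes in the first 8. With X ~ Binomial(8, 0.864), P(Y > 8) = P(X ≤ 4).
  k=0: C(8,0)·0.864^0·0.136^8 = 0.000000
  k=1: C(8,1)·0.864^1·0.136^7 = 0.000006
  k=2: C(8,2)·0.864^2·0.136^6 = 0.000132
  k=3: C(8,3)·0.864^3·0.136^5 = 0.001680
  k=4: C(8,4)·0.864^4·0.136^4 = 0.013345
P(X ≤ 4) = 0.015163

0.0152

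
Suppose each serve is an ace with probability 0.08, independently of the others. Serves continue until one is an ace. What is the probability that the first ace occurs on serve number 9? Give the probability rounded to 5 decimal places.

0.04106

Geometric (trials to first success), p = 0.08.
P(Y = 9) = (1−p)^8 · p = 0.51322 · 0.08 = 0.0410575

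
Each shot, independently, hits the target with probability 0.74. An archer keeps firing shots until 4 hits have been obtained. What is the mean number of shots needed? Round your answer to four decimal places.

Y = total shots until the fourth success; negative binomial with r=4, p=0.74.
E[Y] = r / p = 4 / 0.74 = 5.405405

5.4054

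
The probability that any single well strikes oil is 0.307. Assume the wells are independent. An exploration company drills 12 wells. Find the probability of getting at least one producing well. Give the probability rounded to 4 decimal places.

P(at least one) = 1 − P(none) = 1 − (1 − 0.307)^12
= 1 − 0.012269 = 0.987731

0.9877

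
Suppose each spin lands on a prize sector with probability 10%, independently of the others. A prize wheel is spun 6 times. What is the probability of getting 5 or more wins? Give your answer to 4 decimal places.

X ~ Binomial(6, 0.10); P(X ≥ 5) = Σ C(6,k) p^k (1−p)^(6−k) over k:
  k=5: C(6,5)·0.10^5·0.90^1 = 0.000054
  k=6: C(6,6)·0.10^6·0.90^0 = 0.000001
Total = 0.000055

0.0001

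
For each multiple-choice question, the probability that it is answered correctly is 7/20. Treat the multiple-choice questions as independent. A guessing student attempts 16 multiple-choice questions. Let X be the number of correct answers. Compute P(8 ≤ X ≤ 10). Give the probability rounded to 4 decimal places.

0.1532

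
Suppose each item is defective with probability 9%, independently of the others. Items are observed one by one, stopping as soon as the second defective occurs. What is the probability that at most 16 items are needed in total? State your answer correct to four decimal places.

0.4289

Finishing within 16 items ⇔ at least 2 successes in the first 16. With X ~ Binomial(16, 0.09), P(Y ≤ 16) = 1 − P(X ≤ 1).
  k=0: C(16,0)·0.09^0·0.91^16 = 0.221137
  k=1: C(16,1)·0.09^1·0.91^15 = 0.349932
1 − 0.571069 = 0.428931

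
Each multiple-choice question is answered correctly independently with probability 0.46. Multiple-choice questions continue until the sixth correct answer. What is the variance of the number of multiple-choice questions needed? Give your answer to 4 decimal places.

15.3119

Y = total multiple-choice questions until the sixth success; negative binomial with r=6, p=0.46.
Var(Y) = r(1−p)/p² = 6·0.54 / 0.46² = 15.311909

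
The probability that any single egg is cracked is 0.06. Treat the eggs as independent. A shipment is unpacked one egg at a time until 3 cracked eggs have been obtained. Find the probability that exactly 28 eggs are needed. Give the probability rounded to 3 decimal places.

Y = trial on which the third success occurs; negative binomial, r=3, p=0.06.
P(Y=28) = C(27,2) · p^3 · (1−p)^25
= 351 · 0.000216 · 0.21291 = 0.01614

0.016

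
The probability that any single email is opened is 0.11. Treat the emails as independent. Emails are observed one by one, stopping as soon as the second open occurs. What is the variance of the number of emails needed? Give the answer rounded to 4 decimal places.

Y = total emails until the second success; negative binomial with r=2, p=0.11.
Var(Y) = r(1−p)/p² = 2·0.89 / 0.11² = 147.107438

147.1074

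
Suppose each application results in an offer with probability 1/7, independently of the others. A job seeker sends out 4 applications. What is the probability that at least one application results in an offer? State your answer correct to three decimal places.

P(at least one) = 1 − P(none) = 1 − (1 − 0.142857)^4
= 1 − 0.53978 = 0.46022

0.460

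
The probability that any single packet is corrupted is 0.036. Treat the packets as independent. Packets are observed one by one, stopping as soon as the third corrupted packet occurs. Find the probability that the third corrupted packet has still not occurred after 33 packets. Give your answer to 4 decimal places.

0.8853

Needing more than 33 packets ⇔ fewer than 3 successes in the first 33. With X ~ Binomial(33, 0.036), P(Y > 33) = P(X ≤ 2).
  k=0: C(33,0)·0.036^0·0.964^33 = 0.298224
  k=1: C(33,1)·0.036^1·0.964^32 = 0.367520
  k=2: C(33,2)·0.036^2·0.964^31 = 0.219597
P(X ≤ 2) = 0.885341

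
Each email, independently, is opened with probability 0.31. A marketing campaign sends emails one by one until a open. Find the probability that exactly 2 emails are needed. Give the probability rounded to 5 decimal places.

0.21390

Geometric (trials to first success), p = 0.31.
P(Y = 2) = (1−p)^1 · p = 0.69 · 0.31 = 0.2139000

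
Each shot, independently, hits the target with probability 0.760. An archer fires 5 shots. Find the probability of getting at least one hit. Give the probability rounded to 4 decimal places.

0.9992

P(at least one) = 1 − P(none) = 1 − (1 − 0.76)^5
= 1 − 0.000796 = 0.999204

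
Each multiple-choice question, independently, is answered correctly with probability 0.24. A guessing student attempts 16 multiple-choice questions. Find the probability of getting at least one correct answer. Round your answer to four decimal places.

0.9876

P(at least one) = 1 − P(none) = 1 − (1 − 0.24)^16
= 1 − 0.012388 = 0.987612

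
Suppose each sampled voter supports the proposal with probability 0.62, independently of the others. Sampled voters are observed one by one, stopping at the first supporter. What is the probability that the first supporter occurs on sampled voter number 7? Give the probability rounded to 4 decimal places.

Geometric (trials to first success), p = 0.62.
P(Y = 7) = (1−p)^6 · p = 0.0030109 · 0.62 = 0.001867

0.0019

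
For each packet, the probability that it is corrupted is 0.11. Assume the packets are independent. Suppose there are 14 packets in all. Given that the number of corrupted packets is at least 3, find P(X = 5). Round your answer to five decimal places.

X ~ Binomial(14, 0.11). Want P(X=5 | X≥3) = P(X=5) / P(X≥3).
P(X=5) = C(14,5)·0.11^5·0.89^9 = 0.0112963
P(X≥3) = 1 − 0.1956411 − 0.3385250 − 0.2719611 = 0.1938727
Ratio = 0.0112963 / 0.1938727 = 0.0582668

0.05827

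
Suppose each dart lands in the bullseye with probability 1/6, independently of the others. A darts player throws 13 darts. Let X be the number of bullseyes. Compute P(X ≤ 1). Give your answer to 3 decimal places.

X ~ Binomial(13, 0.166667); P(X ≤ 1) = Σ C(13,k) p^k (1−p)^(13−k) over k:
  k=0: C(13,0)·0.166667^0·0.833333^13 = 0.09346
  k=1: C(13,1)·0.166667^1·0.833333^12 = 0.24301
Total = 0.33647

0.336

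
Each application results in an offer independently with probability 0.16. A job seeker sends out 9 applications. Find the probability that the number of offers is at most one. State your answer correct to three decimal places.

0.565

X ~ Binomial(9, 0.16); P(X ≤ 1) = Σ C(9,k) p^k (1−p)^(9−k) over k:
  k=0: C(9,0)·0.16^0·0.84^9 = 0.20822
  k=1: C(9,1)·0.16^1·0.84^8 = 0.35694
Total = 0.56516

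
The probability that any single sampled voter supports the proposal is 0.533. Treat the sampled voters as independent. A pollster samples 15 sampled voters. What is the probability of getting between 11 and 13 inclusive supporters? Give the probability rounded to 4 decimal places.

0.0948

X ~ Binomial(15, 0.533); P(11 ≤ X ≤ 13) = Σ C(15,k) p^k (1−p)^(15−k) over k:
  k=11: C(15,11)·0.533^11·0.467^4 = 0.064032
  k=12: C(15,12)·0.533^12·0.467^3 = 0.024361
  k=13: C(15,13)·0.533^13·0.467^2 = 0.006416
Total = 0.094809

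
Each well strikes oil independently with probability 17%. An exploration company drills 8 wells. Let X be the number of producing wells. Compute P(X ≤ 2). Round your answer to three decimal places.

0.859

X ~ Binomial(8, 0.17); P(X ≤ 2) = Σ C(8,k) p^k (1−p)^(8−k) over k:
  k=0: C(8,0)·0.17^0·0.83^8 = 0.22523
  k=1: C(8,1)·0.17^1·0.83^7 = 0.36905
  k=2: C(8,2)·0.17^2·0.83^6 = 0.26456
Total = 0.85884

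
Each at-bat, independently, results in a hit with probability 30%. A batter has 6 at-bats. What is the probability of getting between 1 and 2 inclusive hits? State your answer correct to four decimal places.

X ~ Binomial(6, 0.30); P(1 ≤ X ≤ 2) = Σ C(6,k) p^k (1−p)^(6−k) over k:
  k=1: C(6,1)·0.30^1·0.70^5 = 0.302526
  k=2: C(6,2)·0.30^2·0.70^4 = 0.324135
Total = 0.626661

0.6267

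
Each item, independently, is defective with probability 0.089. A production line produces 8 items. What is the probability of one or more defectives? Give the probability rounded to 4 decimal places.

0.5256

P(at least one) = 1 − P(none) = 1 − (1 − 0.089)^8
= 1 − 0.474403 = 0.525597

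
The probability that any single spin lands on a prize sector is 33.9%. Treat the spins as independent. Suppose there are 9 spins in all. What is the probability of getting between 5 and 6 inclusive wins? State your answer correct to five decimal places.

0.14451

X ~ Binomial(9, 0.339); P(5 ≤ X ≤ 6) = Σ C(9,k) p^k (1−p)^(9−k) over k:
  k=5: C(9,5)·0.339^5·0.661^4 = 0.1076899
  k=6: C(9,6)·0.339^6·0.661^3 = 0.0368198
Total = 0.1445097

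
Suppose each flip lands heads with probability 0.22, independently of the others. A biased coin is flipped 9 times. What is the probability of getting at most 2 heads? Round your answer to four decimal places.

X ~ Binomial(9, 0.22); P(X ≤ 2) = Σ C(9,k) p^k (1−p)^(9−k) over k:
  k=0: C(9,0)·0.22^0·0.78^9 = 0.106869
  k=1: C(9,1)·0.22^1·0.78^8 = 0.271283
  k=2: C(9,2)·0.22^2·0.78^7 = 0.306062
Total = 0.684214

0.6842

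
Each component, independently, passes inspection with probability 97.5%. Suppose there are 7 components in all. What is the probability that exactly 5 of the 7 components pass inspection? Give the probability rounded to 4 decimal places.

X ~ Binomial(n=7, p=0.975).
P(X=5) = C(7,5) · p^5 · (1−p)^2
= 21 · 0.8811 · 0.000625 = 0.011564

0.0116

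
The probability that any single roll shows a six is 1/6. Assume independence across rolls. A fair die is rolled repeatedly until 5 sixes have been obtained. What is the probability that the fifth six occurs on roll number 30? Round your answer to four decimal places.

0.0320

Y = trial on which the fifth success occurs; negative binomial, r=5, p=0.166667.
P(Y=30) = C(29,4) · p^5 · (1−p)^25
= 23751 · 0.0001286 · 0.010483 = 0.032018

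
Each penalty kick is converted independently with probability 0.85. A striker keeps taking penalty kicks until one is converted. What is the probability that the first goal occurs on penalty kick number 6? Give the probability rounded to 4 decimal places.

0.0001

Geometric (trials to first success), p = 0.85.
P(Y = 6) = (1−p)^5 · p = 7.5937e-05 · 0.85 = 0.000065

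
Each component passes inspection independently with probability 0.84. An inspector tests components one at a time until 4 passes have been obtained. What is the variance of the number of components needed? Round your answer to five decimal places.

0.90703

Y = total components until the fourth success; negative binomial with r=4, p=0.84.
Var(Y) = r(1−p)/p² = 4·0.16 / 0.84² = 0.9070295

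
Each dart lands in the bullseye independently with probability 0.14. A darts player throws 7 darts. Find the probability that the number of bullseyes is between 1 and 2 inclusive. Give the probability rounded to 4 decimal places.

0.5901

X ~ Binomial(7, 0.14); P(1 ≤ X ≤ 2) = Σ C(7,k) p^k (1−p)^(7−k) over k:
  k=1: C(7,1)·0.14^1·0.86^6 = 0.396476
  k=2: C(7,2)·0.14^2·0.86^5 = 0.193628
Total = 0.590104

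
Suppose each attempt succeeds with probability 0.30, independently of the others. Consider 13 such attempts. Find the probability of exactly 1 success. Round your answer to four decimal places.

X ~ Binomial(n=13, p=0.30).
P(X=1) = C(13,1) · p^1 · (1−p)^12
= 13 · 0.3 · 0.013841 = 0.053981

0.0540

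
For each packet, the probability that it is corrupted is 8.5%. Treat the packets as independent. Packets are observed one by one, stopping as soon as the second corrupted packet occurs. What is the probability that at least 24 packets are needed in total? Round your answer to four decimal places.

0.4066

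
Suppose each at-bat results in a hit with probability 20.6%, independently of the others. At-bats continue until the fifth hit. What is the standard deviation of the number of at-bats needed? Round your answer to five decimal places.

9.67226

Y = total at-bats until the fifth success; negative binomial with r=5, p=0.206.
SD(Y) = √[r(1−p)/p²] = √(93.5526440) = 9.6722616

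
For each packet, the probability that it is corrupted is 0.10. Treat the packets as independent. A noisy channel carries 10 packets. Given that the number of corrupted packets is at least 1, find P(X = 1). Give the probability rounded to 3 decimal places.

X ~ Binomial(10, 0.10). Want P(X=1 | X≥1) = P(X=1) / P(X≥1).
P(X=1) = C(10,1)·0.10^1·0.90^9 = 0.38742
P(X≥1) = 1 − 0.34868 = 0.65132
Ratio = 0.38742 / 0.65132 = 0.59482

0.595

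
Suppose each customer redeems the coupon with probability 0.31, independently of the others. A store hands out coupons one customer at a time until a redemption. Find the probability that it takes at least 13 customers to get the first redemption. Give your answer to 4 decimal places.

0.0116

Y = number of customers to the first success; geometric, p = 0.31.
P(Y > 12) = P(first 12 all fail) = (1−p)^12 = 0.011646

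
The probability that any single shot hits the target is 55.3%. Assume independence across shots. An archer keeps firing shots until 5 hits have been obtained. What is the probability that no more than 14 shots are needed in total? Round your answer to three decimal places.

Finishing within 14 shots ⇔ at least 5 successes in the first 14. With X ~ Binomial(14, 0.553), P(Y ≤ 14) = 1 − P(X ≤ 4).
  k=0: C(14,0)·0.553^0·0.447^14 = 0.00001
  k=1: C(14,1)·0.553^1·0.447^13 = 0.00022
  k=2: C(14,2)·0.553^2·0.447^12 = 0.00177
  k=3: C(14,3)·0.553^3·0.447^11 = 0.00876
  k=4: C(14,4)·0.553^4·0.447^10 = 0.02981
1 − 0.04058 = 0.95942

0.959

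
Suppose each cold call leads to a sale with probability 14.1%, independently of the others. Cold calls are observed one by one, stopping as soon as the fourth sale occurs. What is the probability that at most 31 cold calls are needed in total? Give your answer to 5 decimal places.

0.65389

Finishing within 31 cold calls ⇔ at least 4 successes in the first 31. With X ~ Binomial(31, 0.141), P(Y ≤ 31) = 1 − P(X ≤ 3).
  k=0: C(31,0)·0.141^0·0.859^31 = 0.0089906
  k=1: C(31,1)·0.141^1·0.859^30 = 0.0457484
  k=2: C(31,2)·0.141^2·0.859^29 = 0.1126401
  k=3: C(31,3)·0.141^3·0.859^28 = 0.1787292
1 − 0.3461083 = 0.6538917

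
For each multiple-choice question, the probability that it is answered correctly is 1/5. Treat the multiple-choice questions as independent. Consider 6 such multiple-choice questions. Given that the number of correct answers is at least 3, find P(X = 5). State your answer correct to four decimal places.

0.0155

X ~ Binomial(6, 0.20). Want P(X=5 | X≥3) = P(X=5) / P(X≥3).
P(X=5) = C(6,5)·0.20^5·0.80^1 = 0.001536
P(X≥3) = 1 − 0.262144 − 0.393216 − 0.245760 = 0.098880
Ratio = 0.001536 / 0.098880 = 0.015534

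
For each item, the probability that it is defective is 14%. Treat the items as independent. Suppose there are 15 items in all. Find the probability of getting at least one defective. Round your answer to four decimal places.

0.8959

P(at least one) = 1 − P(none) = 1 − (1 − 0.14)^15
= 1 − 0.104106 = 0.895894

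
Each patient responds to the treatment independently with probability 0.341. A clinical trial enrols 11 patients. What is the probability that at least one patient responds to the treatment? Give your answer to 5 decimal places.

0.98982

P(at least one) = 1 − P(none) = 1 − (1 − 0.341)^11
= 1 − 0.0101798 = 0.9898202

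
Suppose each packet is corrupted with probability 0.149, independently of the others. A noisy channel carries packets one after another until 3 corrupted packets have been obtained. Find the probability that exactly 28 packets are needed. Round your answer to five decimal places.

0.02056

Y = trial on which the third success occurs; negative binomial, r=3, p=0.149.
P(Y=28) = C(27,2) · p^3 · (1−p)^25
= 351 · 0.0033079 · 0.017711 = 0.0205639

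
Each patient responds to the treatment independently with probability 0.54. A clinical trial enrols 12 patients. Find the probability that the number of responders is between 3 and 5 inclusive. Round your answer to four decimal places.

0.2748

X ~ Binomial(12, 0.54); P(3 ≤ X ≤ 5) = Σ C(12,k) p^k (1−p)^(12−k) over k:
  k=3: C(12,3)·0.54^3·0.46^9 = 0.031947
  k=4: C(12,4)·0.54^4·0.46^8 = 0.084381
  k=5: C(12,5)·0.54^5·0.46^7 = 0.158489
Total = 0.274816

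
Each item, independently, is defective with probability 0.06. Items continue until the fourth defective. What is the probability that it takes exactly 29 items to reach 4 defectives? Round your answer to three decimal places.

0.009

Y = trial on which the fourth success occurs; negative binomial, r=4, p=0.06.
P(Y=29) = C(28,3) · p^4 · (1−p)^25
= 3276 · 1.296e-05 · 0.21291 = 0.00904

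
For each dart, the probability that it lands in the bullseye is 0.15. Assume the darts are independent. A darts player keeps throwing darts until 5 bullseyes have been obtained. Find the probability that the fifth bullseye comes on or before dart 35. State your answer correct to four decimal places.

Finishing within 35 darts ⇔ at least 5 successes in the first 35. With X ~ Binomial(35, 0.15), P(Y ≤ 35) = 1 − P(X ≤ 4).
  k=0: C(35,0)·0.15^0·0.85^35 = 0.003386
  k=1: C(35,1)·0.15^1·0.85^34 = 0.020912
  k=2: C(35,2)·0.15^2·0.85^33 = 0.062737
  k=3: C(35,3)·0.15^3·0.85^32 = 0.121784
  k=4: C(35,4)·0.15^4·0.85^31 = 0.171930
1 − 0.380749 = 0.619251

0.6193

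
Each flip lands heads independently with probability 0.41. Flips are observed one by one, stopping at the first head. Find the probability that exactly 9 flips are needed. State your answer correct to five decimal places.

Geometric (trials to first success), p = 0.41.
P(Y = 9) = (1−p)^8 · p = 0.014683 · 0.41 = 0.0060200

0.00602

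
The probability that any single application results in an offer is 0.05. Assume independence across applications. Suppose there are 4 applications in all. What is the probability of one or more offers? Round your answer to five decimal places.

P(at least one) = 1 − P(none) = 1 − (1 − 0.05)^4
= 1 − 0.8145062 = 0.1854938

0.18549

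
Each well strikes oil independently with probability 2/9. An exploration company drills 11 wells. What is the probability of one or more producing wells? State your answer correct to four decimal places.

P(at least one) = 1 − P(none) = 1 − (1 − 0.222222)^11
= 1 − 0.063010 = 0.936990

0.9370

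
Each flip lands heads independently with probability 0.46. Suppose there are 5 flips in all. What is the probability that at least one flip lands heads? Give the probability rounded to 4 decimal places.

0.9541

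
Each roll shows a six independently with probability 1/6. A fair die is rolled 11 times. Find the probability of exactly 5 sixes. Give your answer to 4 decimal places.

0.0199

X ~ Binomial(n=11, p=0.166667).
P(X=5) = C(11,5) · p^5 · (1−p)^6
= 462 · 0.0001286 · 0.3349 = 0.019897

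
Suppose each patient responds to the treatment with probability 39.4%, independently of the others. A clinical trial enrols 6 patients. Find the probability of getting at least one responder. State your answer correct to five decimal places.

0.95047

P(at least one) = 1 − P(none) = 1 − (1 − 0.394)^6
= 1 − 0.0495263 = 0.9504737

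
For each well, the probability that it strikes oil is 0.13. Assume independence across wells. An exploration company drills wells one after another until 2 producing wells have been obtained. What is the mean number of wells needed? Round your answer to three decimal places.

15.385

Y = total wells until the second success; negative binomial with r=2, p=0.13.
E[Y] = r / p = 2 / 0.13 = 15.38462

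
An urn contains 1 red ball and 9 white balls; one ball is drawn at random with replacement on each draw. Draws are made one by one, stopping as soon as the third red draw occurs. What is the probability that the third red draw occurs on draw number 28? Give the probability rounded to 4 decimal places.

0.0252

Y = trial on which the third success occurs; negative binomial, r=3, p=0.10.
P(Y=28) = C(27,2) · p^3 · (1−p)^25
= 351 · 0.001 · 0.07179 = 0.025198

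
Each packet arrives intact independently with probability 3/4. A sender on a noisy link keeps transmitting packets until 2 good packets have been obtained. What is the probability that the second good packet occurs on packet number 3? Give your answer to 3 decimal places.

Y = trial on which the second success occurs; negative binomial, r=2, p=0.75.
P(Y=3) = C(2,1) · p^2 · (1−p)^1
= 2 · 0.5625 · 0.25 = 0.28125

0.281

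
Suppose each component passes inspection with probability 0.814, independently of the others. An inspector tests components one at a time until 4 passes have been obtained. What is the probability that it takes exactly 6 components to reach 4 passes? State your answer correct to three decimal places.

0.152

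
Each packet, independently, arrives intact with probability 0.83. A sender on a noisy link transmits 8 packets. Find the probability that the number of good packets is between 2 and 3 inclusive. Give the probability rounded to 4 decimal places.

0.0050

X ~ Binomial(8, 0.83); P(2 ≤ X ≤ 3) = Σ C(8,k) p^k (1−p)^(8−k) over k:
  k=2: C(8,2)·0.83^2·0.17^6 = 0.000466
  k=3: C(8,3)·0.83^3·0.17^5 = 0.004546
Total = 0.005012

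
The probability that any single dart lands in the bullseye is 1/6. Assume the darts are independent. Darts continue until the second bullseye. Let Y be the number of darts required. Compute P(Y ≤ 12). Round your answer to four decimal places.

0.6187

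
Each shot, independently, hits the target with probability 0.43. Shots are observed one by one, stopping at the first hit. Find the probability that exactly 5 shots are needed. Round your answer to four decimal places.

0.0454

Geometric (trials to first success), p = 0.43.
P(Y = 5) = (1−p)^4 · p = 0.10556 · 0.43 = 0.045391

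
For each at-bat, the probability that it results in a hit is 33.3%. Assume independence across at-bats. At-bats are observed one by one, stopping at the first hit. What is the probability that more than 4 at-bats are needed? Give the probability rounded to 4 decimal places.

Y = number of at-bats to the first success; geometric, p = 0.333.
P(Y > 4) = P(first 4 all fail) = (1−p)^4 = 0.197926

0.1979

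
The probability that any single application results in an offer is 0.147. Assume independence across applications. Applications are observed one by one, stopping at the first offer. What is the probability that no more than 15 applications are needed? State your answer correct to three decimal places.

0.908

Y = number of applications to the first success; geometric, p = 0.147.
P(Y ≤ 15) = 1 − (1−p)^15 = 1 − 0.09209 = 0.90791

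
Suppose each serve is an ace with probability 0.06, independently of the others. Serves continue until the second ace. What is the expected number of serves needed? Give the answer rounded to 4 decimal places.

33.3333

Y = total serves until the second success; negative binomial with r=2, p=0.06.
E[Y] = r / p = 2 / 0.06 = 33.333333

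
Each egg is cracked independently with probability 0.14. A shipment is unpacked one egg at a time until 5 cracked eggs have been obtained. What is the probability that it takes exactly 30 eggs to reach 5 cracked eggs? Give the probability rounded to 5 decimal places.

0.02943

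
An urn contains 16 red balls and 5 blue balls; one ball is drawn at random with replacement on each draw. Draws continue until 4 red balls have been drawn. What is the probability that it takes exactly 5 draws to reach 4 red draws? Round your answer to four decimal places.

0.3209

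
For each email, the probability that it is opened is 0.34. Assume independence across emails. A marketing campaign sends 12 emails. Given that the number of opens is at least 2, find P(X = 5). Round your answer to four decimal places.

0.2064

X ~ Binomial(12, 0.34). Want P(X=5 | X≥2) = P(X=5) / P(X≥2).
P(X=5) = C(12,5)·0.34^5·0.66^7 = 0.196303
P(X≥2) = 1 − 0.006832 − 0.042232 = 0.950936
Ratio = 0.196303 / 0.950936 = 0.206431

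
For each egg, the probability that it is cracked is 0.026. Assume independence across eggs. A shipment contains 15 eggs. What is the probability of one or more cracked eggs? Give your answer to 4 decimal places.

0.3264

P(at least one) = 1 − P(none) = 1 − (1 − 0.026)^15
= 1 − 0.673573 = 0.326427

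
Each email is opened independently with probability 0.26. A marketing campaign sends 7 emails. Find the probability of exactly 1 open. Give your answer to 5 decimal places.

0.29886

X ~ Binomial(n=7, p=0.26).
P(X=1) = C(7,1) · p^1 · (1−p)^6
= 7 · 0.26 · 0.16421 = 0.2988558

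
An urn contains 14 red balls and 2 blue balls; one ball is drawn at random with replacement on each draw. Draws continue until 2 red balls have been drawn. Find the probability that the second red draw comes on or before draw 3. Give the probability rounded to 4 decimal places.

0.9570

Finishing within 3 draws ⇔ at least 2 successes in the first 3. With X ~ Binomial(3, 0.875), P(Y ≤ 3) = 1 − P(X ≤ 1).
  k=0: C(3,0)·0.875^0·0.125^3 = 0.001953
  k=1: C(3,1)·0.875^1·0.125^2 = 0.041016
1 − 0.042969 = 0.957031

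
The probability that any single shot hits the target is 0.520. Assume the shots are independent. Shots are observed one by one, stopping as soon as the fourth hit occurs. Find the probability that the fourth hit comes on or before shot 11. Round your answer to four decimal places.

0.9105

Finishing within 11 shots ⇔ at least 4 successes in the first 11. With X ~ Binomial(11, 0.52), P(Y ≤ 11) = 1 − P(X ≤ 3).
  k=0: C(11,0)·0.52^0·0.48^11 = 0.000312
  k=1: C(11,1)·0.52^1·0.48^10 = 0.003714
  k=2: C(11,2)·0.52^2·0.48^9 = 0.020116
  k=3: C(11,3)·0.52^3·0.48^8 = 0.065377
1 − 0.089518 = 0.910482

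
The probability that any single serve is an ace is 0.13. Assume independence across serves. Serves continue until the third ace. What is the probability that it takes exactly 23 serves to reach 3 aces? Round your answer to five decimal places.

Y = trial on which the third success occurs; negative binomial, r=3, p=0.13.
P(Y=23) = C(22,2) · p^3 · (1−p)^20
= 231 · 0.002197 · 0.061714 = 0.0313204

0.03132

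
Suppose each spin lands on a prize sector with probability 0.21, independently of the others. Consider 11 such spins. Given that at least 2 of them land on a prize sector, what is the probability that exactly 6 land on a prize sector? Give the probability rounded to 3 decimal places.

X ~ Binomial(11, 0.21). Want P(X=6 | X≥2) = P(X=6) / P(X≥2).
P(X=6) = C(11,6)·0.21^6·0.79^5 = 0.01219
P(X≥2) = 1 − 0.07480 − 0.21872 = 0.70648
Ratio = 0.01219 / 0.70648 = 0.01726

0.017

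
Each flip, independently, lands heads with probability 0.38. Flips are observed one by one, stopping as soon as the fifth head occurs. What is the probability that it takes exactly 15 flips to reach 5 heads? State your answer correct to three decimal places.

Y = trial on which the fifth success occurs; negative binomial, r=5, p=0.38.
P(Y=15) = C(14,4) · p^5 · (1−p)^10
= 1001 · 0.0079235 · 0.008393 = 0.06657

0.067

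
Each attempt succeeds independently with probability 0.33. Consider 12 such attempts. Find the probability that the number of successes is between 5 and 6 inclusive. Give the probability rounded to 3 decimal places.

0.296

X ~ Binomial(12, 0.33); P(5 ≤ X ≤ 6) = Σ C(12,k) p^k (1−p)^(12−k) over k:
  k=5: C(12,5)·0.33^5·0.67^7 = 0.18785
  k=6: C(12,6)·0.33^6·0.67^6 = 0.10795
Total = 0.29580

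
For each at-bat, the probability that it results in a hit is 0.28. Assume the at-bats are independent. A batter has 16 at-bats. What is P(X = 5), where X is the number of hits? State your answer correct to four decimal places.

0.2026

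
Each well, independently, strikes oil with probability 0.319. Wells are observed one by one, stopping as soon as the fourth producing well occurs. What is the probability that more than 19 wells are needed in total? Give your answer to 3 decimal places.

0.099

Needing more than 19 wells ⇔ fewer than 4 successes in the first 19. With X ~ Binomial(19, 0.319), P(Y > 19) = P(X ≤ 3).
  k=0: C(19,0)·0.319^0·0.681^19 = 0.00068
  k=1: C(19,1)·0.319^1·0.681^18 = 0.00601
  k=2: C(19,2)·0.319^2·0.681^17 = 0.02536
  k=3: C(19,3)·0.319^3·0.681^16 = 0.06731
P(X ≤ 3) = 0.09935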